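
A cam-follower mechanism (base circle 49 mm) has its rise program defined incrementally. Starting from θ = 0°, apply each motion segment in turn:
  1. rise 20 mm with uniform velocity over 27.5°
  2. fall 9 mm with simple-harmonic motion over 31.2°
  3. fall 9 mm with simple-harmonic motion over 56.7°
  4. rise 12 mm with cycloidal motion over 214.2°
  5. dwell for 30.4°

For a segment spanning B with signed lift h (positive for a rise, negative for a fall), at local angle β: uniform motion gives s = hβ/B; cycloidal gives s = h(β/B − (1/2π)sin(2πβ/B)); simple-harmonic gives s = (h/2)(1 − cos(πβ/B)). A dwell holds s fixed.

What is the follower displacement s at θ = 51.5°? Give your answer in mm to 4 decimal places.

seg 1 [0°–27.5°] uniform, h=20: full span → s += 20 → s = 20.0000
seg 2 [27.5°–58.7°] simple-harmonic, h=-9: θ=51.5° here. β=24, B=31.2. -9/2·(1 − cos(π·0.7692)) = -7.8683 → s = 12.1317

12.1317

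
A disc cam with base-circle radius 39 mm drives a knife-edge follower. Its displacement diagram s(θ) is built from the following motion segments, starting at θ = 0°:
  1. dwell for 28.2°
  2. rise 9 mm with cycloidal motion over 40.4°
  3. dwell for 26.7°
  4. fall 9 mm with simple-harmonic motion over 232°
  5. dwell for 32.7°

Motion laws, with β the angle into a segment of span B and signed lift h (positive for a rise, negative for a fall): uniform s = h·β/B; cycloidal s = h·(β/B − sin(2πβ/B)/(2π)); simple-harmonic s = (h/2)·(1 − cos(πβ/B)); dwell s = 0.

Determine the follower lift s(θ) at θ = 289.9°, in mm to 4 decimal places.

seg 1 [0°–28.2°] dwell: s stays 0.0000
seg 2 [28.2°–68.6°] cycloidal, h=9: full span → s += 9 → s = 9.0000
seg 3 [68.6°–95.3°] dwell: s stays 9.0000
seg 4 [95.3°–327.3°] simple-harmonic, h=-9: θ=289.9° here. β=194.6, B=232. -9/2·(1 − cos(π·0.8388)) = -8.4351 → s = 0.5649

0.5649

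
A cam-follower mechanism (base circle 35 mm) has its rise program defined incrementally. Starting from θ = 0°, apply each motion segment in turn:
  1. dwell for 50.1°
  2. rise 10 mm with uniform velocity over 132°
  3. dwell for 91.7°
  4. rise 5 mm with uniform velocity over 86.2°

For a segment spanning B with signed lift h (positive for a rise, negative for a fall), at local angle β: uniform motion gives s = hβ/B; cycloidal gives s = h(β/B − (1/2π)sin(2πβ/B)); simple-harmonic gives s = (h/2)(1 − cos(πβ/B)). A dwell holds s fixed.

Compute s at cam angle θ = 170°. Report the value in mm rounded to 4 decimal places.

seg 1 [0°–50.1°] dwell: s stays 0.0000
seg 2 [50.1°–182.1°] uniform, h=10: θ=170° here. β=119.9, B=132. 10·119.9/132 = 9.0833 → s = 9.0833

9.0833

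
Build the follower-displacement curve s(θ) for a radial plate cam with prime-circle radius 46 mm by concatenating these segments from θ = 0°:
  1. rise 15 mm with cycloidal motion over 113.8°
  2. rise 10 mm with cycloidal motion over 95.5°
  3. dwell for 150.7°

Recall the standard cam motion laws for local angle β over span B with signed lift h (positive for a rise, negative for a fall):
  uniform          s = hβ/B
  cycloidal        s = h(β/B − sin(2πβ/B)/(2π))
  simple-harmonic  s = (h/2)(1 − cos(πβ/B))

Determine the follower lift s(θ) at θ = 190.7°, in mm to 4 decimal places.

seg 1 [0°–113.8°] cycloidal, h=15: full span → s += 15 → s = 15.0000
seg 2 [113.8°–209.3°] cycloidal, h=10: θ=190.7° here. β=76.9, B=95.5. 10·(0.8052 − sin(2π·0.8052)/(2π)) = 9.5490 → s = 24.5490

24.5490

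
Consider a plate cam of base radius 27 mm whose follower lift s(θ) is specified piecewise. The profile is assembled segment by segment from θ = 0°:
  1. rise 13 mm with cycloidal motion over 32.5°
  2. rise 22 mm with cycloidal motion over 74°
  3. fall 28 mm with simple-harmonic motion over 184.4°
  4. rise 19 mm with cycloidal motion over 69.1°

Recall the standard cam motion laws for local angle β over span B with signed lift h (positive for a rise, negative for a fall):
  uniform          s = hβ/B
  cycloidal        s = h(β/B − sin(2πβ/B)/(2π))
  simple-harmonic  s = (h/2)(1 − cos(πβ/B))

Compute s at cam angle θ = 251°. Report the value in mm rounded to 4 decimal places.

seg 1 [0°–32.5°] cycloidal, h=13: full span → s += 13 → s = 13.0000
seg 2 [32.5°–106.5°] cycloidal, h=22: full span → s += 22 → s = 35.0000
seg 3 [106.5°–290.9°] simple-harmonic, h=-28: θ=251° here. β=144.5, B=184.4. -28/2·(1 − cos(π·0.7836)) = -24.8880 → s = 10.1120

10.1120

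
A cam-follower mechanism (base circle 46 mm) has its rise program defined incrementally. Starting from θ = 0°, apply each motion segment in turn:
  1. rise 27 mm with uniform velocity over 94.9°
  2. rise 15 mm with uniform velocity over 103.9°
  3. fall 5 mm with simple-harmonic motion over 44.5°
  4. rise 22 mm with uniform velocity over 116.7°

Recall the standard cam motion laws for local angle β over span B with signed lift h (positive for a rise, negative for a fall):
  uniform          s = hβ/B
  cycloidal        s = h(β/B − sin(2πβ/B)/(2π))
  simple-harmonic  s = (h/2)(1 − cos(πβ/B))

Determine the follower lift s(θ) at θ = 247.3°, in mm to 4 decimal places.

seg 1 [0°–94.9°] uniform, h=27: full span → s += 27 → s = 27.0000
seg 2 [94.9°–198.8°] uniform, h=15: full span → s += 15 → s = 42.0000
seg 3 [198.8°–243.3°] simple-harmonic, h=-5: full span → s += -5 → s = 37.0000
seg 4 [243.3°–360°] uniform, h=22: θ=247.3° here. β=4, B=116.7. 22·4/116.7 = 0.7541 → s = 37.7541

37.7541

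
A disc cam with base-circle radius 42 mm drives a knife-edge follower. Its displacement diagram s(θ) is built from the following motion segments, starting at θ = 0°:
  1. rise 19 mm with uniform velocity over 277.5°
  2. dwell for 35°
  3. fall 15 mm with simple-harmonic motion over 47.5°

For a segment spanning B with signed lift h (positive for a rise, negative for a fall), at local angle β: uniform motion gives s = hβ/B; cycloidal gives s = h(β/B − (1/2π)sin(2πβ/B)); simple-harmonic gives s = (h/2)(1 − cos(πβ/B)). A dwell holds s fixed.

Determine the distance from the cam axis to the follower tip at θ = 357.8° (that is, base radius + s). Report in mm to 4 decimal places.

seg 1 [0°–277.5°] uniform, h=19: full span → s += 19 → s = 19.0000
seg 2 [277.5°–312.5°] dwell: s stays 19.0000
seg 3 [312.5°–360°] simple-harmonic, h=-15: θ=357.8° here. β=45.3, B=47.5. -15/2·(1 − cos(π·0.9537)) = -14.9207 → s = 4.0793
radial distance = base radius + s = 42 + 4.0793 = 46.0793

46.0793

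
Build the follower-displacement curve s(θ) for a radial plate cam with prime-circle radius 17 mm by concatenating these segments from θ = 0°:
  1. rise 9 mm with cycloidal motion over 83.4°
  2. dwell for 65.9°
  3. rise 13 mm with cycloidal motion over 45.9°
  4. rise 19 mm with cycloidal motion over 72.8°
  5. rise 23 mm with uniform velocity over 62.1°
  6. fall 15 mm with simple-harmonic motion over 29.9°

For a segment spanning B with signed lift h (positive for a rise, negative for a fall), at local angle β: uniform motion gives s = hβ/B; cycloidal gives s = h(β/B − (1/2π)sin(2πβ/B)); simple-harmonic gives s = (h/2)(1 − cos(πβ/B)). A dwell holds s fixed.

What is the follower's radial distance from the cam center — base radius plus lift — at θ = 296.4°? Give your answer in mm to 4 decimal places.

seg 1 [0°–83.4°] cycloidal, h=9: full span → s += 9 → s = 9.0000
seg 2 [83.4°–149.3°] dwell: s stays 9.0000
seg 3 [149.3°–195.2°] cycloidal, h=13: full span → s += 13 → s = 22.0000
seg 4 [195.2°–268°] cycloidal, h=19: full span → s += 19 → s = 41.0000
seg 5 [268°–330.1°] uniform, h=23: θ=296.4° here. β=28.4, B=62.1. 23·28.4/62.1 = 10.5185 → s = 51.5185
radial distance = base radius + s = 17 + 51.5185 = 68.5185

68.5185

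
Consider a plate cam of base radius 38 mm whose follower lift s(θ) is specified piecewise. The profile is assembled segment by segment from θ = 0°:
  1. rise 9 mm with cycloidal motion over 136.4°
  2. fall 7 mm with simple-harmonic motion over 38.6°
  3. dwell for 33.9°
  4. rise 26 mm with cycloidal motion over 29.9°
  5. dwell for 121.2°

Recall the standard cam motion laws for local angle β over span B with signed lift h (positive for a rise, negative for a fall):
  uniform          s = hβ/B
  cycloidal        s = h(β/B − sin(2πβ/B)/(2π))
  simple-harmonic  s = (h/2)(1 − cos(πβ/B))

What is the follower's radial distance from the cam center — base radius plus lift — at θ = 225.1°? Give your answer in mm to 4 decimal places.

seg 1 [0°–136.4°] cycloidal, h=9: full span → s += 9 → s = 9.0000
seg 2 [136.4°–175°] simple-harmonic, h=-7: full span → s += -7 → s = 2.0000
seg 3 [175°–208.9°] dwell: s stays 2.0000
seg 4 [208.9°–238.8°] cycloidal, h=26: θ=225.1° here. β=16.2, B=29.9. 26·(0.5418 − sin(2π·0.5418)/(2π)) = 15.1615 → s = 17.1615
radial distance = base radius + s = 38 + 17.1615 = 55.1615

55.1615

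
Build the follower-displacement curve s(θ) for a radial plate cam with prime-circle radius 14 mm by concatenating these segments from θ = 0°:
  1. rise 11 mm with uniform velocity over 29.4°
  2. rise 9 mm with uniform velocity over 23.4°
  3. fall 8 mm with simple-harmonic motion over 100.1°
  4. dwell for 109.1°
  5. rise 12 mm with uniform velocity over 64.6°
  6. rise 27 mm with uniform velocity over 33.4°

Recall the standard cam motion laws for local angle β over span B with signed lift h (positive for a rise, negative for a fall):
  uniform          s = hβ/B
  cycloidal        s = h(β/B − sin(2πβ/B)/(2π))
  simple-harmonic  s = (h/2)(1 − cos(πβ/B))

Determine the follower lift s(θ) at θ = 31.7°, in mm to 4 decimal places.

seg 1 [0°–29.4°] uniform, h=11: full span → s += 11 → s = 11.0000
seg 2 [29.4°–52.8°] uniform, h=9: θ=31.7° here. β=2.3, B=23.4. 9·2.3/23.4 = 0.8846 → s = 11.8846

11.8846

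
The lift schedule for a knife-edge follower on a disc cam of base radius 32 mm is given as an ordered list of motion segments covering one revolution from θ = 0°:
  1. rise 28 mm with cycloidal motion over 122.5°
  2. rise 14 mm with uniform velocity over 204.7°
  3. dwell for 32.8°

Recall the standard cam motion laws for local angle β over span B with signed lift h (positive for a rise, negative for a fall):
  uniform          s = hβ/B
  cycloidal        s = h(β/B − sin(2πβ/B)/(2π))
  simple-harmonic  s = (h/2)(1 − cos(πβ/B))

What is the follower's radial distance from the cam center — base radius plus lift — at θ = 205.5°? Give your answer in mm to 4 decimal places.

seg 1 [0°–122.5°] cycloidal, h=28: full span → s += 28 → s = 28.0000
seg 2 [122.5°–327.2°] uniform, h=14: θ=205.5° here. β=83, B=204.7. 14·83/204.7 = 5.6766 → s = 33.6766
radial distance = base radius + s = 32 + 33.6766 = 65.6766

65.6766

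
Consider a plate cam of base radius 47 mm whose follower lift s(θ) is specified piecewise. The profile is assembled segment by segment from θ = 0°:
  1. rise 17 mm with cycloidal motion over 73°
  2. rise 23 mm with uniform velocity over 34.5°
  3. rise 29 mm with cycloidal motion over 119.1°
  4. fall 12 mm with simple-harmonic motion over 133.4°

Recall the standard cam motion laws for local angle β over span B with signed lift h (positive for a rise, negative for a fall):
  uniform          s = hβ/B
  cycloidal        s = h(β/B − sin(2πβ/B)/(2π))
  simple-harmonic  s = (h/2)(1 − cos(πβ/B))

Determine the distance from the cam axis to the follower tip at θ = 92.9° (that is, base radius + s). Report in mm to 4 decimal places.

seg 1 [0°–73°] cycloidal, h=17: full span → s += 17 → s = 17.0000
seg 2 [73°–107.5°] uniform, h=23: θ=92.9° here. β=19.9, B=34.5. 23·19.9/34.5 = 13.2667 → s = 30.2667
radial distance = base radius + s = 47 + 30.2667 = 77.2667

77.2667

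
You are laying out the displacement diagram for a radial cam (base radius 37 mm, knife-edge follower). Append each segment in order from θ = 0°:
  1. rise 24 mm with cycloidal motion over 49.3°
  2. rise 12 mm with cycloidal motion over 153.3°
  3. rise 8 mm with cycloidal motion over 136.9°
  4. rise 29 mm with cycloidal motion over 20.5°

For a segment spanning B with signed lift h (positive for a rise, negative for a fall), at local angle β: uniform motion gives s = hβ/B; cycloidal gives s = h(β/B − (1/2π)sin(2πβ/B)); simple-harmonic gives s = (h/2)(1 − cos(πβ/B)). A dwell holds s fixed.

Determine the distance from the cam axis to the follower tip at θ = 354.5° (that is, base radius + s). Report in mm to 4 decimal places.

seg 1 [0°–49.3°] cycloidal, h=24: full span → s += 24 → s = 24.0000
seg 2 [49.3°–202.6°] cycloidal, h=12: full span → s += 12 → s = 36.0000
seg 3 [202.6°–339.5°] cycloidal, h=8: full span → s += 8 → s = 44.0000
seg 4 [339.5°–360°] cycloidal, h=29: θ=354.5° here. β=15, B=20.5. 29·(0.7317 − sin(2π·0.7317)/(2π)) = 25.8046 → s = 69.8046
radial distance = base radius + s = 37 + 69.8046 = 106.8046

106.8046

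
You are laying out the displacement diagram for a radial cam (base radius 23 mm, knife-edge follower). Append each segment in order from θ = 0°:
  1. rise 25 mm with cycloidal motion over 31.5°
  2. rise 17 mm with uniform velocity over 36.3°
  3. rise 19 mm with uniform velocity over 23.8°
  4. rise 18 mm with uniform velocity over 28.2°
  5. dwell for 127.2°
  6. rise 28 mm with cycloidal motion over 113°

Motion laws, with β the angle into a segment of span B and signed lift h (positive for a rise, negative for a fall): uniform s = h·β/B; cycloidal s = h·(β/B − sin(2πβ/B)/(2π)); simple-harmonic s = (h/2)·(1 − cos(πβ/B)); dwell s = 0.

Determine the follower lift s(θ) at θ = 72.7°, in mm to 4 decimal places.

seg 1 [0°–31.5°] cycloidal, h=25: full span → s += 25 → s = 25.0000
seg 2 [31.5°–67.8°] uniform, h=17: full span → s += 17 → s = 42.0000
seg 3 [67.8°–91.6°] uniform, h=19: θ=72.7° here. β=4.9, B=23.8. 19·4.9/23.8 = 3.9118 → s = 45.9118

45.9118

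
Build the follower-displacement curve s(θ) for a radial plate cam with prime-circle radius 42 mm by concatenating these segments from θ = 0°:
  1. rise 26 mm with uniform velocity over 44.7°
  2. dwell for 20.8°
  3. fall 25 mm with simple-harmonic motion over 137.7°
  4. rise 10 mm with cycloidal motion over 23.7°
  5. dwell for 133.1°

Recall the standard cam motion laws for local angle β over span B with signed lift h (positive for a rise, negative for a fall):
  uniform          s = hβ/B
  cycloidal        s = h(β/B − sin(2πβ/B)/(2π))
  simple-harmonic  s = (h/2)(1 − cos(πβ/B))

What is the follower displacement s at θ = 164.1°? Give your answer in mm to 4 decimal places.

seg 1 [0°–44.7°] uniform, h=26: full span → s += 26 → s = 26.0000
seg 2 [44.7°–65.5°] dwell: s stays 26.0000
seg 3 [65.5°–203.2°] simple-harmonic, h=-25: θ=164.1° here. β=98.6, B=137.7. -25/2·(1 − cos(π·0.7160)) = -20.3477 → s = 5.6523

5.6523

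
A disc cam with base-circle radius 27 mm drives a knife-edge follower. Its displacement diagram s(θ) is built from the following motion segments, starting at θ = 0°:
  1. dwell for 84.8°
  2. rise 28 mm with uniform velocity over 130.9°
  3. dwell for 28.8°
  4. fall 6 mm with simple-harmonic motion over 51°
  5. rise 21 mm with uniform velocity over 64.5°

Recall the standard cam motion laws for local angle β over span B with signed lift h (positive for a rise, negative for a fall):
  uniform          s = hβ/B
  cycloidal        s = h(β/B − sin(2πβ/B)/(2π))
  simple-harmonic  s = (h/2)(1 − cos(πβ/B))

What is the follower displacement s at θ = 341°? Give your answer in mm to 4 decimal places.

seg 1 [0°–84.8°] dwell: s stays 0.0000
seg 2 [84.8°–215.7°] uniform, h=28: full span → s += 28 → s = 28.0000
seg 3 [215.7°–244.5°] dwell: s stays 28.0000
seg 4 [244.5°–295.5°] simple-harmonic, h=-6: full span → s += -6 → s = 22.0000
seg 5 [295.5°–360°] uniform, h=21: θ=341° here. β=45.5, B=64.5. 21·45.5/64.5 = 14.8140 → s = 36.8140

36.8140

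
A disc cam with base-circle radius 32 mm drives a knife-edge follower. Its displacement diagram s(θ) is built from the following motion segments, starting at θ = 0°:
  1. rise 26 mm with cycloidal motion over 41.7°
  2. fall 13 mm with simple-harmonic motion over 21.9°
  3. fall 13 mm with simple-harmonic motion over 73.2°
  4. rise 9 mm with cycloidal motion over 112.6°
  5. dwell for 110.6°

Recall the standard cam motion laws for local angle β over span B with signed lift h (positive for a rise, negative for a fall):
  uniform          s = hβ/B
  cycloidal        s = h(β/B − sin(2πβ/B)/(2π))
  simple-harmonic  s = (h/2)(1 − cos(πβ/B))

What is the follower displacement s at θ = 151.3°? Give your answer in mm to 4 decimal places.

seg 1 [0°–41.7°] cycloidal, h=26: full span → s += 26 → s = 26.0000
seg 2 [41.7°–63.6°] simple-harmonic, h=-13: full span → s += -13 → s = 13.0000
seg 3 [63.6°–136.8°] simple-harmonic, h=-13: full span → s += -13 → s = 0.0000
seg 4 [136.8°–249.4°] cycloidal, h=9: θ=151.3° here. β=14.5, B=112.6. 9·(0.1288 − sin(2π·0.1288)/(2π)) = 0.1224 → s = 0.1224

0.1224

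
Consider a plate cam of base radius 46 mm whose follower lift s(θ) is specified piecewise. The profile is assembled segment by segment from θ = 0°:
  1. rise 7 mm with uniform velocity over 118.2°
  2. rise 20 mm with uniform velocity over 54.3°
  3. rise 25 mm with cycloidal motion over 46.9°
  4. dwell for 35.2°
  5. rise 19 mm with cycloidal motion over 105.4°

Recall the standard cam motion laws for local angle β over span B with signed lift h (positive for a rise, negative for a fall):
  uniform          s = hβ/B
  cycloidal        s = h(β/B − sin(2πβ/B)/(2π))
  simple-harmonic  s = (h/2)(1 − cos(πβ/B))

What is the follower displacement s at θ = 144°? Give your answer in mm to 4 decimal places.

seg 1 [0°–118.2°] uniform, h=7: full span → s += 7 → s = 7.0000
seg 2 [118.2°–172.5°] uniform, h=20: θ=144° here. β=25.8, B=54.3. 20·25.8/54.3 = 9.5028 → s = 16.5028

16.5028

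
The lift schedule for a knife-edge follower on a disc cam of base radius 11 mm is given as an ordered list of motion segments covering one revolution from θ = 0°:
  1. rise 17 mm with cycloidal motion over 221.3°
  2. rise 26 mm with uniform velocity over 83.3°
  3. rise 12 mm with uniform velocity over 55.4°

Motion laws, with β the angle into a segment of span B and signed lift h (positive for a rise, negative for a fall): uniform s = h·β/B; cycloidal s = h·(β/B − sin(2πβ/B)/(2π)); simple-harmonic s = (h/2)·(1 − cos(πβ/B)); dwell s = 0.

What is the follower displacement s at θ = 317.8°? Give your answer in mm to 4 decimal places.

seg 1 [0°–221.3°] cycloidal, h=17: full span → s += 17 → s = 17.0000
seg 2 [221.3°–304.6°] uniform, h=26: full span → s += 26 → s = 43.0000
seg 3 [304.6°–360°] uniform, h=12: θ=317.8° here. β=13.2, B=55.4. 12·13.2/55.4 = 2.8592 → s = 45.8592

45.8592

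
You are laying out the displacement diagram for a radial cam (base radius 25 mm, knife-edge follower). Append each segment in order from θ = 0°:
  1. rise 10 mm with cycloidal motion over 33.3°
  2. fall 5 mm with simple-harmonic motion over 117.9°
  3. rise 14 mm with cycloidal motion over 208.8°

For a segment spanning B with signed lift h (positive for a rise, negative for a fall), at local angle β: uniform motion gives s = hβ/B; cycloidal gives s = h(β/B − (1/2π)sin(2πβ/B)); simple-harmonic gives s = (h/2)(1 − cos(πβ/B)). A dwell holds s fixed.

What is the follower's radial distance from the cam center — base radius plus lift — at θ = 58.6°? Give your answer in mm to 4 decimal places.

seg 1 [0°–33.3°] cycloidal, h=10: full span → s += 10 → s = 10.0000
seg 2 [33.3°–151.2°] simple-harmonic, h=-5: θ=58.6° here. β=25.3, B=117.9. -5/2·(1 − cos(π·0.2146)) = -0.5469 → s = 9.4531
radial distance = base radius + s = 25 + 9.4531 = 34.4531

34.4531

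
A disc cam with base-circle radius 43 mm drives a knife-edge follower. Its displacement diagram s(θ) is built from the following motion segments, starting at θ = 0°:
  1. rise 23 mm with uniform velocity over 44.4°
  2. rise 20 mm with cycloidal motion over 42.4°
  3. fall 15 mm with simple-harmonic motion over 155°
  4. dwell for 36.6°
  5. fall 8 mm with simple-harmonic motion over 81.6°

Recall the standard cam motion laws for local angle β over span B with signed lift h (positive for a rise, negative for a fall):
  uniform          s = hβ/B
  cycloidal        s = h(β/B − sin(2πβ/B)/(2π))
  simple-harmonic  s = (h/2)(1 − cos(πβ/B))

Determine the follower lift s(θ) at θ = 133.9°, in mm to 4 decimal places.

seg 1 [0°–44.4°] uniform, h=23: full span → s += 23 → s = 23.0000
seg 2 [44.4°–86.8°] cycloidal, h=20: full span → s += 20 → s = 43.0000
seg 3 [86.8°–241.8°] simple-harmonic, h=-15: θ=133.9° here. β=47.1, B=155. -15/2·(1 − cos(π·0.3039)) = -3.1657 → s = 39.8343

39.8343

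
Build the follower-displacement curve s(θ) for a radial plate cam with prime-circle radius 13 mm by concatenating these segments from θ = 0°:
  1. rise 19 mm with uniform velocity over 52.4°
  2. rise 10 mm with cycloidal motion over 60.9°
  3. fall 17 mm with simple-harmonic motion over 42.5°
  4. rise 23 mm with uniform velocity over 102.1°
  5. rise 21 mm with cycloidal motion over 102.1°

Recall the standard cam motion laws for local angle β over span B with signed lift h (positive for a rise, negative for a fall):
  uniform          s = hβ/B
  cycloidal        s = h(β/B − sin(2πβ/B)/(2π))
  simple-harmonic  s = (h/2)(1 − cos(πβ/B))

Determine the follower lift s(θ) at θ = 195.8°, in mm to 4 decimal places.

seg 1 [0°–52.4°] uniform, h=19: full span → s += 19 → s = 19.0000
seg 2 [52.4°–113.3°] cycloidal, h=10: full span → s += 10 → s = 29.0000
seg 3 [113.3°–155.8°] simple-harmonic, h=-17: full span → s += -17 → s = 12.0000
seg 4 [155.8°–257.9°] uniform, h=23: θ=195.8° here. β=40, B=102.1. 23·40/102.1 = 9.0108 → s = 21.0108

21.0108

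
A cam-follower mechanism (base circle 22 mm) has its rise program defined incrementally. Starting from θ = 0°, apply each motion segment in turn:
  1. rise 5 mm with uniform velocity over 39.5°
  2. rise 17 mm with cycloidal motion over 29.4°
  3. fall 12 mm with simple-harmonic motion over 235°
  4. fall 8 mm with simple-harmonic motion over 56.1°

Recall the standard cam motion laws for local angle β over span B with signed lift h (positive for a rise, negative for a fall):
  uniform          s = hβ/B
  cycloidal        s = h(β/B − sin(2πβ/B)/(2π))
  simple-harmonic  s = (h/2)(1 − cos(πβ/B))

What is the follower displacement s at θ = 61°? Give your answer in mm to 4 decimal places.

seg 1 [0°–39.5°] uniform, h=5: full span → s += 5 → s = 5.0000
seg 2 [39.5°–68.9°] cycloidal, h=17: θ=61° here. β=21.5, B=29.4. 17·(0.7313 − sin(2π·0.7313)/(2π)) = 15.1189 → s = 20.1189

20.1189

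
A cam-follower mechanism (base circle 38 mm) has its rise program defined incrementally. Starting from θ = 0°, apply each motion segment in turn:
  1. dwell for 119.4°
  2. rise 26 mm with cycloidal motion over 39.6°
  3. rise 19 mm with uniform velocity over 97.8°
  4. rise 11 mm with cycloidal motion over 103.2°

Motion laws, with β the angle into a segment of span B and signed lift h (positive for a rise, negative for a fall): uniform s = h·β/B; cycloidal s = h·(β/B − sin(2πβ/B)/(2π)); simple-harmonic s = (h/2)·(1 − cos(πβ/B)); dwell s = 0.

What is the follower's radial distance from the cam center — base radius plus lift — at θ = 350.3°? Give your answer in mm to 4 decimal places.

seg 1 [0°–119.4°] dwell: s stays 0.0000
seg 2 [119.4°–159°] cycloidal, h=26: full span → s += 26 → s = 26.0000
seg 3 [159°–256.8°] uniform, h=19: full span → s += 19 → s = 45.0000
seg 4 [256.8°–360°] cycloidal, h=11: θ=350.3° here. β=93.5, B=103.2. 11·(0.9060 − sin(2π·0.9060)/(2π)) = 10.9409 → s = 55.9409
radial distance = base radius + s = 38 + 55.9409 = 93.9409

93.9409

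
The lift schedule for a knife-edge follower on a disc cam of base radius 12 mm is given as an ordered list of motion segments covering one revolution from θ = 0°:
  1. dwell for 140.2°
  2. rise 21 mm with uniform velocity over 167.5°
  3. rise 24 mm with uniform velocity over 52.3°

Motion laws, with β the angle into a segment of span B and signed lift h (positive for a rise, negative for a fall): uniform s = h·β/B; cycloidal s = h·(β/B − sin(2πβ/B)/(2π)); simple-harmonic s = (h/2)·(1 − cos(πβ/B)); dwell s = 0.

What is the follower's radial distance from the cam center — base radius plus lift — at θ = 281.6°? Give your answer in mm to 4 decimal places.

seg 1 [0°–140.2°] dwell: s stays 0.0000
seg 2 [140.2°–307.7°] uniform, h=21: θ=281.6° here. β=141.4, B=167.5. 21·141.4/167.5 = 17.7278 → s = 17.7278
radial distance = base radius + s = 12 + 17.7278 = 29.7278

29.7278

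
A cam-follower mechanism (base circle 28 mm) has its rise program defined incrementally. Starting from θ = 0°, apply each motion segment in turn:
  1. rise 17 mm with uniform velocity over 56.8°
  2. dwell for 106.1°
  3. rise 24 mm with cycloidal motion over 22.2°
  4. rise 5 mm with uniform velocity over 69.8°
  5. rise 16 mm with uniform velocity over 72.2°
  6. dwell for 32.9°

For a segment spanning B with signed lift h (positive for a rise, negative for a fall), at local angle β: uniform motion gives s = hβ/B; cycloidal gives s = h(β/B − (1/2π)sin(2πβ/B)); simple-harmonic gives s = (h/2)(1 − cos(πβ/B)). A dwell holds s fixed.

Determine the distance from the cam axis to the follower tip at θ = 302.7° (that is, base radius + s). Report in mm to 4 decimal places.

seg 1 [0°–56.8°] uniform, h=17: full span → s += 17 → s = 17.0000
seg 2 [56.8°–162.9°] dwell: s stays 17.0000
seg 3 [162.9°–185.1°] cycloidal, h=24: full span → s += 24 → s = 41.0000
seg 4 [185.1°–254.9°] uniform, h=5: full span → s += 5 → s = 46.0000
seg 5 [254.9°–327.1°] uniform, h=16: θ=302.7° here. β=47.8, B=72.2. 16·47.8/72.2 = 10.5928 → s = 56.5928
radial distance = base radius + s = 28 + 56.5928 = 84.5928

84.5928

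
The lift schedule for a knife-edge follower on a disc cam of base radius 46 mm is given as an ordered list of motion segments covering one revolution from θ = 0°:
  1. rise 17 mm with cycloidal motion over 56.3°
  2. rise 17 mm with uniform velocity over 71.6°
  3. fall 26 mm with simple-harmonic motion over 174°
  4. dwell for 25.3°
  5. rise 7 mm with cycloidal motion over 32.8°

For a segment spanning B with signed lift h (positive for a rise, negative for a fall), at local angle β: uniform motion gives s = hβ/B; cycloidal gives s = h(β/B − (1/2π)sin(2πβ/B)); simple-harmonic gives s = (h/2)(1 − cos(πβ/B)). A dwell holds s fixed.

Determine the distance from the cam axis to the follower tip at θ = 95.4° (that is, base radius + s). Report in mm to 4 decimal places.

seg 1 [0°–56.3°] cycloidal, h=17: full span → s += 17 → s = 17.0000
seg 2 [56.3°–127.9°] uniform, h=17: θ=95.4° here. β=39.1, B=71.6. 17·39.1/71.6 = 9.2835 → s = 26.2835
radial distance = base radius + s = 46 + 26.2835 = 72.2835

72.2835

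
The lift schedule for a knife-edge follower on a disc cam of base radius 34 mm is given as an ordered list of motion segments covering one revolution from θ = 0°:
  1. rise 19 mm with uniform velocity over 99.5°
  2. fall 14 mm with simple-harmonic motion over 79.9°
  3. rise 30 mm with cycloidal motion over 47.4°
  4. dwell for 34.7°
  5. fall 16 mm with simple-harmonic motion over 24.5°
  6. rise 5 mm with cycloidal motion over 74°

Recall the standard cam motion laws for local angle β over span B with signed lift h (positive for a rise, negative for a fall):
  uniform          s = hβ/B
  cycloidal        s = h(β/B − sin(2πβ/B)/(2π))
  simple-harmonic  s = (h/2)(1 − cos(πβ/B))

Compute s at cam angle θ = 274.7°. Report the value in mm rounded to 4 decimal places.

seg 1 [0°–99.5°] uniform, h=19: full span → s += 19 → s = 19.0000
seg 2 [99.5°–179.4°] simple-harmonic, h=-14: full span → s += -14 → s = 5.0000
seg 3 [179.4°–226.8°] cycloidal, h=30: full span → s += 30 → s = 35.0000
seg 4 [226.8°–261.5°] dwell: s stays 35.0000
seg 5 [261.5°–286°] simple-harmonic, h=-16: θ=274.7° here. β=13.2, B=24.5. -16/2·(1 − cos(π·0.5388)) = -8.9721 → s = 26.0279

26.0279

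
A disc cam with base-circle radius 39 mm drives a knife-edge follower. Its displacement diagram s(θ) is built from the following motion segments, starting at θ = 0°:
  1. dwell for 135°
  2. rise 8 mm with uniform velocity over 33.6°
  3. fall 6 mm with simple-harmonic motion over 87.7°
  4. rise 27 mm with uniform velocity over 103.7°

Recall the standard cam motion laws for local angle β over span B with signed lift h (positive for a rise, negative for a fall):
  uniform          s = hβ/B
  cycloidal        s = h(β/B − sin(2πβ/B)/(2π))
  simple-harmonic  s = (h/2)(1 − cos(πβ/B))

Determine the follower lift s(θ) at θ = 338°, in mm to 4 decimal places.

seg 1 [0°–135°] dwell: s stays 0.0000
seg 2 [135°–168.6°] uniform, h=8: full span → s += 8 → s = 8.0000
seg 3 [168.6°–256.3°] simple-harmonic, h=-6: full span → s += -6 → s = 2.0000
seg 4 [256.3°–360°] uniform, h=27: θ=338° here. β=81.7, B=103.7. 27·81.7/103.7 = 21.2719 → s = 23.2719

23.2719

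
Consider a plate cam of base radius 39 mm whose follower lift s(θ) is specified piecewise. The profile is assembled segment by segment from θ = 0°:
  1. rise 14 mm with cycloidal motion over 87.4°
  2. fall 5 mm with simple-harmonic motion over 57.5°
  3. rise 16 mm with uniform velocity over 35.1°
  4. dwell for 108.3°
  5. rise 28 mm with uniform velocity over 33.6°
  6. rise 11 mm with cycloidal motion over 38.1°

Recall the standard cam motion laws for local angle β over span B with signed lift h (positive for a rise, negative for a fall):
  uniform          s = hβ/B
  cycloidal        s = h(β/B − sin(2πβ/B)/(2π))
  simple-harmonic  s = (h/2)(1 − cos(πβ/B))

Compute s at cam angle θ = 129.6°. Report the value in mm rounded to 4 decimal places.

seg 1 [0°–87.4°] cycloidal, h=14: full span → s += 14 → s = 14.0000
seg 2 [87.4°–144.9°] simple-harmonic, h=-5: θ=129.6° here. β=42.2, B=57.5. -5/2·(1 − cos(π·0.7339)) = -4.1762 → s = 9.8238

9.8238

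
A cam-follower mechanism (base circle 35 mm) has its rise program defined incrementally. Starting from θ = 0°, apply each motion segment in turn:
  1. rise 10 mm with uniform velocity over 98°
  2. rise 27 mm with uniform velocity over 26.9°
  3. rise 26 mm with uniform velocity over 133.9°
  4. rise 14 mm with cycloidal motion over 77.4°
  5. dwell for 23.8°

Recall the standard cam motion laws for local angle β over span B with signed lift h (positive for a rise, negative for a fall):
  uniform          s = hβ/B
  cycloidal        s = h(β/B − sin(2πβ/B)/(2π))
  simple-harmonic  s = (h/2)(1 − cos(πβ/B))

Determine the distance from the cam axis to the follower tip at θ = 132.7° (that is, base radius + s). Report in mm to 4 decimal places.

seg 1 [0°–98°] uniform, h=10: full span → s += 10 → s = 10.0000
seg 2 [98°–124.9°] uniform, h=27: full span → s += 27 → s = 37.0000
seg 3 [124.9°–258.8°] uniform, h=26: θ=132.7° here. β=7.8, B=133.9. 26·7.8/133.9 = 1.5146 → s = 38.5146
radial distance = base radius + s = 35 + 38.5146 = 73.5146

73.5146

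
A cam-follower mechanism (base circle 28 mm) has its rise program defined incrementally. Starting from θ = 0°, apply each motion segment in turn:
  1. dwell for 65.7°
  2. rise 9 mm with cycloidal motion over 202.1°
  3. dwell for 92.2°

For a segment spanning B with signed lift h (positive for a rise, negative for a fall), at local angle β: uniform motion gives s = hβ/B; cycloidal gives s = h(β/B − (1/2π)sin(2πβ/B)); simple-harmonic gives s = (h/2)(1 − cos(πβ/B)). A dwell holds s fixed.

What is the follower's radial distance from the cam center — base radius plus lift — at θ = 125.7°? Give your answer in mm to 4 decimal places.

seg 1 [0°–65.7°] dwell: s stays 0.0000
seg 2 [65.7°–267.8°] cycloidal, h=9: θ=125.7° here. β=60, B=202.1. 9·(0.2969 − sin(2π·0.2969)/(2π)) = 1.3012 → s = 1.3012
radial distance = base radius + s = 28 + 1.3012 = 29.3012

29.3012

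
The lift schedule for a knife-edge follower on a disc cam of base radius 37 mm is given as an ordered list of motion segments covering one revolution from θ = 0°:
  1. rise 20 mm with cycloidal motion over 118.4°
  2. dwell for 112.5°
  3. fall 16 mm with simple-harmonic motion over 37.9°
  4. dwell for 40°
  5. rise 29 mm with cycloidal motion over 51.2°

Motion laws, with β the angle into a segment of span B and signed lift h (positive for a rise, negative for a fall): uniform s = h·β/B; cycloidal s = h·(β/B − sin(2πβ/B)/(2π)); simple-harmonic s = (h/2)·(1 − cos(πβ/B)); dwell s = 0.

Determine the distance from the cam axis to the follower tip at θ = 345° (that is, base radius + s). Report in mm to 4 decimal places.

seg 1 [0°–118.4°] cycloidal, h=20: full span → s += 20 → s = 20.0000
seg 2 [118.4°–230.9°] dwell: s stays 20.0000
seg 3 [230.9°–268.8°] simple-harmonic, h=-16: full span → s += -16 → s = 4.0000
seg 4 [268.8°–308.8°] dwell: s stays 4.0000
seg 5 [308.8°–360°] cycloidal, h=29: θ=345° here. β=36.2, B=51.2. 29·(0.7070 − sin(2π·0.7070)/(2π)) = 24.9522 → s = 28.9522
radial distance = base radius + s = 37 + 28.9522 = 65.9522

65.9522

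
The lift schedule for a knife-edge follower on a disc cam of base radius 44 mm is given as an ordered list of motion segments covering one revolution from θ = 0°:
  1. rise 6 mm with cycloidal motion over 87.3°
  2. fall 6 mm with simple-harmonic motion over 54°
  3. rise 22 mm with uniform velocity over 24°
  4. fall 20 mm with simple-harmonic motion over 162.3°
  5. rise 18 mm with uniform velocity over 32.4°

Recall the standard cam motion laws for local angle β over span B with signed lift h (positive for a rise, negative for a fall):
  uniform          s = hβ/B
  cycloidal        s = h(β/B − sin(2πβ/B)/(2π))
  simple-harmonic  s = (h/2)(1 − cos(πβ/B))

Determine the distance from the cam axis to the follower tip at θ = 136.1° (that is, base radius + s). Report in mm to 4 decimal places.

seg 1 [0°–87.3°] cycloidal, h=6: full span → s += 6 → s = 6.0000
seg 2 [87.3°–141.3°] simple-harmonic, h=-6: θ=136.1° here. β=48.8, B=54. -6/2·(1 − cos(π·0.9037)) = -5.8638 → s = 0.1362
radial distance = base radius + s = 44 + 0.1362 = 44.1362

44.1362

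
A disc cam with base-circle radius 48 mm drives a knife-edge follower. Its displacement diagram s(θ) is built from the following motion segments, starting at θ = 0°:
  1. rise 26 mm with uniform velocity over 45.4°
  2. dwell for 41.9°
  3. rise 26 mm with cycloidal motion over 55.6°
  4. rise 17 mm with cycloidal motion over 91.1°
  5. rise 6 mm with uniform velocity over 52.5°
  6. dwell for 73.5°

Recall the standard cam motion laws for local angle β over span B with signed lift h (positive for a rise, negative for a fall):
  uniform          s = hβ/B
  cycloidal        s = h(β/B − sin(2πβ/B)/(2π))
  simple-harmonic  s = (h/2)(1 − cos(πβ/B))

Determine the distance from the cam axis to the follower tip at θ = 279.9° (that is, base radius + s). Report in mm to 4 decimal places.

seg 1 [0°–45.4°] uniform, h=26: full span → s += 26 → s = 26.0000
seg 2 [45.4°–87.3°] dwell: s stays 26.0000
seg 3 [87.3°–142.9°] cycloidal, h=26: full span → s += 26 → s = 52.0000
seg 4 [142.9°–234°] cycloidal, h=17: full span → s += 17 → s = 69.0000
seg 5 [234°–286.5°] uniform, h=6: θ=279.9° here. β=45.9, B=52.5. 6·45.9/52.5 = 5.2457 → s = 74.2457
radial distance = base radius + s = 48 + 74.2457 = 122.2457

122.2457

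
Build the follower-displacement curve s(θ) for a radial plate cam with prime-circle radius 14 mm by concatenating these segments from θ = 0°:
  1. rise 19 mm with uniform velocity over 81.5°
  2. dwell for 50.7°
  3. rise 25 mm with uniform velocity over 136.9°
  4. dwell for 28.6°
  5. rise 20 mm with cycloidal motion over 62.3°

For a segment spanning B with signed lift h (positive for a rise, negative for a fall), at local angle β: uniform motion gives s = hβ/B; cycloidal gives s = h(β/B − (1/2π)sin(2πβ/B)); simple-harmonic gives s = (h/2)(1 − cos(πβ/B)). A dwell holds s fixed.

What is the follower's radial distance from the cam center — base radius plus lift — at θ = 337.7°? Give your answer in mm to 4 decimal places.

seg 1 [0°–81.5°] uniform, h=19: full span → s += 19 → s = 19.0000
seg 2 [81.5°–132.2°] dwell: s stays 19.0000
seg 3 [132.2°–269.1°] uniform, h=25: full span → s += 25 → s = 44.0000
seg 4 [269.1°–297.7°] dwell: s stays 44.0000
seg 5 [297.7°–360°] cycloidal, h=20: θ=337.7° here. β=40, B=62.3. 20·(0.6421 − sin(2π·0.6421)/(2π)) = 15.3197 → s = 59.3197
radial distance = base radius + s = 14 + 59.3197 = 73.3197

73.3197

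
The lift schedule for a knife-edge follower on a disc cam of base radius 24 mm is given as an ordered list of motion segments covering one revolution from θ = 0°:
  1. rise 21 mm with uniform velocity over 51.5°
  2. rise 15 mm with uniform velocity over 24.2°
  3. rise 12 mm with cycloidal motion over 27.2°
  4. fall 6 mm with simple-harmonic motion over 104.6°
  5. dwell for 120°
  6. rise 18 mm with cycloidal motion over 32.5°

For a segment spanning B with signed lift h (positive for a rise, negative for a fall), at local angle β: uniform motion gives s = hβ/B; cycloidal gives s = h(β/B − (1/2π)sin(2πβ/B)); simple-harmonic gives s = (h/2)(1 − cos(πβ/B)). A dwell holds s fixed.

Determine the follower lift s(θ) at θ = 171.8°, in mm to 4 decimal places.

seg 1 [0°–51.5°] uniform, h=21: full span → s += 21 → s = 21.0000
seg 2 [51.5°–75.7°] uniform, h=15: full span → s += 15 → s = 36.0000
seg 3 [75.7°–102.9°] cycloidal, h=12: full span → s += 12 → s = 48.0000
seg 4 [102.9°–207.5°] simple-harmonic, h=-6: θ=171.8° here. β=68.9, B=104.6. -6/2·(1 − cos(π·0.6587)) = -4.4345 → s = 43.5655

43.5655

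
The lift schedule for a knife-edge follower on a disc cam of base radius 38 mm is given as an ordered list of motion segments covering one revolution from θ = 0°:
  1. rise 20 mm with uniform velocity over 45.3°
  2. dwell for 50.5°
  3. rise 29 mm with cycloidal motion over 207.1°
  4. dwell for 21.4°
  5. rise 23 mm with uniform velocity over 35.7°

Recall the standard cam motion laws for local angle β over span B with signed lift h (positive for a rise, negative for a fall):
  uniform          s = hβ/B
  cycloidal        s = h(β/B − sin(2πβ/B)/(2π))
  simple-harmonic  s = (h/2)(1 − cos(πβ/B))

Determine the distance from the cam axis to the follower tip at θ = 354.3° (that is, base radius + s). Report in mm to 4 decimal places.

seg 1 [0°–45.3°] uniform, h=20: full span → s += 20 → s = 20.0000
seg 2 [45.3°–95.8°] dwell: s stays 20.0000
seg 3 [95.8°–302.9°] cycloidal, h=29: full span → s += 29 → s = 49.0000
seg 4 [302.9°–324.3°] dwell: s stays 49.0000
seg 5 [324.3°–360°] uniform, h=23: θ=354.3° here. β=30, B=35.7. 23·30/35.7 = 19.3277 → s = 68.3277
radial distance = base radius + s = 38 + 68.3277 = 106.3277

106.3277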